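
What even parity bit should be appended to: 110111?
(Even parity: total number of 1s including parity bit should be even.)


Number of 1s in data: 5
Parity bit: 1

1


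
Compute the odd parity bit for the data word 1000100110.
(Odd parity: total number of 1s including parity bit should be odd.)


Number of 1s in data: 4
Parity bit: 1

1


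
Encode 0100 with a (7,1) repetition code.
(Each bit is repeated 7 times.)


Each bit -> 7 copies

0000000111111100000000000000


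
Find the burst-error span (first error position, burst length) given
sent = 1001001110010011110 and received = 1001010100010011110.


XOR: 0000011010000000000

Burst at position 5, length 4


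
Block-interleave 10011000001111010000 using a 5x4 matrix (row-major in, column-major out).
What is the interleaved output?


Matrix:
  1001
  1000
  0011
  1101
  0000
Read columns: 11010000100010010110

11010000100010010110


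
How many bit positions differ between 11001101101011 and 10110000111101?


XOR: 01111101010110
Count of 1s: 9

9


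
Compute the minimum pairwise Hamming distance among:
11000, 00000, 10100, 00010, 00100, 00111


Comparing all pairs, minimum distance: 1
Can detect 0 errors, correct 0 errors

1


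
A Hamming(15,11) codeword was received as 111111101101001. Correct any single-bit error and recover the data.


Syndrome = 0: no error detected

Data: 11111101001 (no errors)


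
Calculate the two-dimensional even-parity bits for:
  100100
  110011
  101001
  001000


Row parities: 0011
Column parities: 110110

Row P: 0011, Col P: 110110, Corner: 0


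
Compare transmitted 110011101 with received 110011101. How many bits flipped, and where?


XOR: 000000000

0 errors (received matches sent)


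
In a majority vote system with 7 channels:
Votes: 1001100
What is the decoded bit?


Ones: 3 out of 7
Threshold: 4

0 (3/7 voted 1)


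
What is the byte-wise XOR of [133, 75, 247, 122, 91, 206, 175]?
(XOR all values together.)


XOR chain: 133 ^ 75 ^ 247 ^ 122 ^ 91 ^ 206 ^ 175 = 121

121


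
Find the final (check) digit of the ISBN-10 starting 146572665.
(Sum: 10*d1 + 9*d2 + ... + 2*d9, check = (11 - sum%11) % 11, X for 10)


Weighted sum: 233
233 mod 11 = 2

Check digit: 9


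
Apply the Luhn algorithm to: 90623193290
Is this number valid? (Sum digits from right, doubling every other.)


Luhn sum = 50
50 mod 10 = 0

Valid (Luhn sum mod 10 = 0)


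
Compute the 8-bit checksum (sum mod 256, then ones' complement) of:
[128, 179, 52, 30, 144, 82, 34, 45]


Sum = 694 mod 256 = 182
Complement = 73

73


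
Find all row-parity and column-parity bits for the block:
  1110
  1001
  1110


Row parities: 101
Column parities: 1001

Row P: 101, Col P: 1001, Corner: 0


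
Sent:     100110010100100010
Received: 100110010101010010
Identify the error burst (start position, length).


XOR: 000000000001110000

Burst at position 11, length 3


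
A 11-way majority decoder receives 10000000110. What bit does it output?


Ones: 3 out of 11
Threshold: 6

0 (3/11 voted 1)


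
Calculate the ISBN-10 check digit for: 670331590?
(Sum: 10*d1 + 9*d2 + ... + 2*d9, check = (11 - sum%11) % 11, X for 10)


Weighted sum: 214
214 mod 11 = 5

Check digit: 6


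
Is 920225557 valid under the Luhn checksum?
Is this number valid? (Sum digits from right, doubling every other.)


Luhn sum = 33
33 mod 10 = 3

Invalid (Luhn sum mod 10 = 3)


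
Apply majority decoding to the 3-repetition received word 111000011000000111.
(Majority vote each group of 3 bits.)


Groups: 111, 000, 011, 000, 000, 111
Majority votes: 101001

101001


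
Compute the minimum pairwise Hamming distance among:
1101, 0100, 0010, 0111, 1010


Comparing all pairs, minimum distance: 1
Can detect 0 errors, correct 0 errors

1


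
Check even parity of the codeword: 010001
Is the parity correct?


Number of 1s: 2

Yes, parity is correct (2 ones)


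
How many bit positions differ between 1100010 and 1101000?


XOR: 0001010
Count of 1s: 2

2


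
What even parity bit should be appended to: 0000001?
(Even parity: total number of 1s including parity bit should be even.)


Number of 1s in data: 1
Parity bit: 1

1


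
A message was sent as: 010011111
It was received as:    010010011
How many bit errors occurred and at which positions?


XOR: 000001100

2 error(s) at position(s): 5, 6


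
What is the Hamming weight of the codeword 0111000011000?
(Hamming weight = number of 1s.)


Counting 1s in 0111000011000

5


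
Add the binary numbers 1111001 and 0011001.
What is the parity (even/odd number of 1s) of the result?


1111001 = 121
0011001 = 25
Sum = 146 = 10010010
1s count = 3

odd parity (3 ones in 10010010)


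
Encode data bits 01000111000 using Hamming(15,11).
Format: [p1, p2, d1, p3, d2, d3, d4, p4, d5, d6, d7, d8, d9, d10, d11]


Parity bits: p1=0, p2=0, p3=0, p4=1

000010010111000


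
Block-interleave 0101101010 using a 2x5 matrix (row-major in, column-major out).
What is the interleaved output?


Matrix:
  01011
  01010
Read columns: 0011001110

0011001110


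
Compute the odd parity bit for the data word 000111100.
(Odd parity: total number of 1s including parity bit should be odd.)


Number of 1s in data: 4
Parity bit: 1

1


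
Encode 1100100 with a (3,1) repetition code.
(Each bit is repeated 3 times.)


Each bit -> 3 copies

111111000000111000000


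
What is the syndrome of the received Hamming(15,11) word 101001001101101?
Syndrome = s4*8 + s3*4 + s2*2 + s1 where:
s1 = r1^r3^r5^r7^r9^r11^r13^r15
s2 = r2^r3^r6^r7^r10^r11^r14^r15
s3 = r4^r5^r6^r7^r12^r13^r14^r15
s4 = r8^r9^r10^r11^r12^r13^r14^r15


s1=1, s2=0, s3=0, s4=1

Syndrome = 9 (error at position 9)


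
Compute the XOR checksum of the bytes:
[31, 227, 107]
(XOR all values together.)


XOR chain: 31 ^ 227 ^ 107 = 151

151


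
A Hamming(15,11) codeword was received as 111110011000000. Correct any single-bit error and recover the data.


Syndrome = 0: no error detected

Data: 11001000000 (no errors)


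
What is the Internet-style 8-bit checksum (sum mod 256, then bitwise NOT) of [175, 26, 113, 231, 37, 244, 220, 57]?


Sum = 1103 mod 256 = 79
Complement = 176

176


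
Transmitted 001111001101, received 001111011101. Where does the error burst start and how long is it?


XOR: 000000010000

Burst at position 7, length 1


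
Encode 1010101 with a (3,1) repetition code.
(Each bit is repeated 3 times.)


Each bit -> 3 copies

111000111000111000111


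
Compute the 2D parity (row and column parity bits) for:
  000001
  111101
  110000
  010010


Row parities: 1100
Column parities: 011110

Row P: 1100, Col P: 011110, Corner: 0


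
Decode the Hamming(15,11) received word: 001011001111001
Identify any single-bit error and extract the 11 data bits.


Syndrome = 11: error at position 11

Data: 11101101001 (corrected bit 11)


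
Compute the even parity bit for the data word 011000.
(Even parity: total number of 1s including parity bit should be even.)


Number of 1s in data: 2
Parity bit: 0

0


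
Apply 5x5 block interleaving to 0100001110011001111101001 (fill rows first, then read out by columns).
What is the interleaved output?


Matrix:
  01000
  01110
  01100
  11111
  01001
Read columns: 0001011111011100101000011

0001011111011100101000011


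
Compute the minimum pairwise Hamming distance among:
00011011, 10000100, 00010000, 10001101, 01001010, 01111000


Comparing all pairs, minimum distance: 2
Can detect 1 errors, correct 0 errors

2


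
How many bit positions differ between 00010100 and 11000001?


XOR: 11010101
Count of 1s: 5

5


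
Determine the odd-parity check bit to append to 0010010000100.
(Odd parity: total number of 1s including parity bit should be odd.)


Number of 1s in data: 3
Parity bit: 0

0


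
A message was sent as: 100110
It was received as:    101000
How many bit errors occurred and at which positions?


XOR: 001110

3 error(s) at position(s): 2, 3, 4


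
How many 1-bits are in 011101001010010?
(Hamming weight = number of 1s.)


Counting 1s in 011101001010010

7


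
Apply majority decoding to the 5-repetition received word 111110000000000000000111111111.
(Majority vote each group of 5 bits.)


Groups: 11111, 00000, 00000, 00000, 01111, 11111
Majority votes: 100011

100011


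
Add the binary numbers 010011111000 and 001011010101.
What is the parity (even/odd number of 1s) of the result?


010011111000 = 1272
001011010101 = 725
Sum = 1997 = 11111001101
1s count = 8

even parity (8 ones in 11111001101)


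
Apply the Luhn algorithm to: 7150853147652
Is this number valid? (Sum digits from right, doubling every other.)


Luhn sum = 46
46 mod 10 = 6

Invalid (Luhn sum mod 10 = 6)


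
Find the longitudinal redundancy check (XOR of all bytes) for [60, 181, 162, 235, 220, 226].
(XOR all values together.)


XOR chain: 60 ^ 181 ^ 162 ^ 235 ^ 220 ^ 226 = 254

254


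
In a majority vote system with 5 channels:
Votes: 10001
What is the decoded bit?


Ones: 2 out of 5
Threshold: 3

0 (2/5 voted 1)


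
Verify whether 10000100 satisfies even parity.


Number of 1s: 2

Yes, parity is correct (2 ones)


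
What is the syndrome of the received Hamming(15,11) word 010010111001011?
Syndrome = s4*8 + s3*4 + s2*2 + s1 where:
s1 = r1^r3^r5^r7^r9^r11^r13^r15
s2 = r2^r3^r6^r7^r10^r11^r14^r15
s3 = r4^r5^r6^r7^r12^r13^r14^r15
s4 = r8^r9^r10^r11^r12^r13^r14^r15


s1=0, s2=0, s3=1, s4=1

Syndrome = 12 (error at position 12)


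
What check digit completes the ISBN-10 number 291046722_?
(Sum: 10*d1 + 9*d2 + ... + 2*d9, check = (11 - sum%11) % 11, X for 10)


Weighted sum: 201
201 mod 11 = 3

Check digit: 8


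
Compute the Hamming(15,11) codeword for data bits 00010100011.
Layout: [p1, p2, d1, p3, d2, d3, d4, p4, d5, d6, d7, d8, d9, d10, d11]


Parity bits: p1=0, p2=0, p3=1, p4=1

000100110100011


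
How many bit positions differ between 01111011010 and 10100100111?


XOR: 11011111101
Count of 1s: 9

9


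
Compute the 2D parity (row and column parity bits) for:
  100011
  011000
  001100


Row parities: 100
Column parities: 110111

Row P: 100, Col P: 110111, Corner: 1


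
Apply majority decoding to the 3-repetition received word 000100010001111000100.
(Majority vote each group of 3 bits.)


Groups: 000, 100, 010, 001, 111, 000, 100
Majority votes: 0000100

0000100


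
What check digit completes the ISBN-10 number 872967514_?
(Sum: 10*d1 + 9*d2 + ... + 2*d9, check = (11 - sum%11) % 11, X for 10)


Weighted sum: 324
324 mod 11 = 5

Check digit: 6


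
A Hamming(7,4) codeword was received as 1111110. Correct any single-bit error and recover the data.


Syndrome = 7: error at position 7

Data: 1111 (corrected bit 7)


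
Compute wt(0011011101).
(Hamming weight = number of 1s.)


Counting 1s in 0011011101

6


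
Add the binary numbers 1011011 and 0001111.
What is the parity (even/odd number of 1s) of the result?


1011011 = 91
0001111 = 15
Sum = 106 = 1101010
1s count = 4

even parity (4 ones in 1101010)


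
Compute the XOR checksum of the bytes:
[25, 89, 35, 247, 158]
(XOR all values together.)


XOR chain: 25 ^ 89 ^ 35 ^ 247 ^ 158 = 10

10


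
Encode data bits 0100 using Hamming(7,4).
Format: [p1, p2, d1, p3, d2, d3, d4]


Parity bits: p1=1, p2=0, p3=1

1001100


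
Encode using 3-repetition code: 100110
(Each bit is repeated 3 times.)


Each bit -> 3 copies

111000000111111000


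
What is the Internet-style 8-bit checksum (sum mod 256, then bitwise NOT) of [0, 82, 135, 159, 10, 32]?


Sum = 418 mod 256 = 162
Complement = 93

93


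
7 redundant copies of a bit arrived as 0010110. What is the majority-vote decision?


Ones: 3 out of 7
Threshold: 4

0 (3/7 voted 1)


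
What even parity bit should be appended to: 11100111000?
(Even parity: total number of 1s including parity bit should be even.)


Number of 1s in data: 6
Parity bit: 0

0


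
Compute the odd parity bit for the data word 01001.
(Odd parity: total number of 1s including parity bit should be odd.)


Number of 1s in data: 2
Parity bit: 1

1


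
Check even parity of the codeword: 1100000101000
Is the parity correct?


Number of 1s: 4

Yes, parity is correct (4 ones)


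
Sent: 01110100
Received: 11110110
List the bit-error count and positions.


XOR: 10000010

2 error(s) at position(s): 0, 6


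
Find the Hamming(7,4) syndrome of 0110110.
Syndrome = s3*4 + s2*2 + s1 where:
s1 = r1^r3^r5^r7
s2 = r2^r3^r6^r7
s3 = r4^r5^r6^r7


s1=0, s2=1, s3=0

Syndrome = 2 (error at position 2)


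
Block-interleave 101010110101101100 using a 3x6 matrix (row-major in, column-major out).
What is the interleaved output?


Matrix:
  101010
  110101
  101100
Read columns: 111010101011100010

111010101011100010


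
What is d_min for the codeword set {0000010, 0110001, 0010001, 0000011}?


Comparing all pairs, minimum distance: 1
Can detect 0 errors, correct 0 errors

1


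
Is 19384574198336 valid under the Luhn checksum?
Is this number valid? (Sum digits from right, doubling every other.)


Luhn sum = 80
80 mod 10 = 0

Valid (Luhn sum mod 10 = 0)


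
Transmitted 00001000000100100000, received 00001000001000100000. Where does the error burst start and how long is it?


XOR: 00000000001100000000

Burst at position 10, length 2


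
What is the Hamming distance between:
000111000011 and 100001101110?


XOR: 100110101101
Count of 1s: 7

7


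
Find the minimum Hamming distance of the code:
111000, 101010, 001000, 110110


Comparing all pairs, minimum distance: 2
Can detect 1 errors, correct 0 errors

2


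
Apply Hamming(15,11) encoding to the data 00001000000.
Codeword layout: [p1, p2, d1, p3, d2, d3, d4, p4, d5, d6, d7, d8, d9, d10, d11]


Parity bits: p1=1, p2=0, p3=0, p4=1

100000011000000


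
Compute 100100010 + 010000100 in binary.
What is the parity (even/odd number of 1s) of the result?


100100010 = 290
010000100 = 132
Sum = 422 = 110100110
1s count = 5

odd parity (5 ones in 110100110)


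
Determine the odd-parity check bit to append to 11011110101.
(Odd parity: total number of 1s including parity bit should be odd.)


Number of 1s in data: 8
Parity bit: 1

1


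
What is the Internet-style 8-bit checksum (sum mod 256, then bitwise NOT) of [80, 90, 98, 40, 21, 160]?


Sum = 489 mod 256 = 233
Complement = 22

22


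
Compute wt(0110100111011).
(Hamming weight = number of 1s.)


Counting 1s in 0110100111011

8


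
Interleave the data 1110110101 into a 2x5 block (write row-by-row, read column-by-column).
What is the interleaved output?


Matrix:
  11101
  10101
Read columns: 1110110011

1110110011


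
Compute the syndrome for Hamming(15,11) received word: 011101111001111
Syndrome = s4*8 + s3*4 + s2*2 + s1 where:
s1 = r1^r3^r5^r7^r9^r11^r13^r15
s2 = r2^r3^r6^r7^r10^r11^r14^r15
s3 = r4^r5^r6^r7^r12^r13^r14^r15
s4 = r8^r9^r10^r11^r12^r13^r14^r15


s1=1, s2=0, s3=1, s4=0

Syndrome = 5 (error at position 5)


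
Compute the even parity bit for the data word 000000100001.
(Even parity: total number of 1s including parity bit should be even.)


Number of 1s in data: 2
Parity bit: 0

0


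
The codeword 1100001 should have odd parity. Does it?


Number of 1s: 3

Yes, parity is correct (3 ones)


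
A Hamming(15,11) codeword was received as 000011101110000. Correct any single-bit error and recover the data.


Syndrome = 12: error at position 12

Data: 01111111000 (corrected bit 12)


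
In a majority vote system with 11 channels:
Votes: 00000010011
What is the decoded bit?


Ones: 3 out of 11
Threshold: 6

0 (3/11 voted 1)


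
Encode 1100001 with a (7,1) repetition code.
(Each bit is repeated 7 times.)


Each bit -> 7 copies

1111111111111100000000000000000000000000001111111


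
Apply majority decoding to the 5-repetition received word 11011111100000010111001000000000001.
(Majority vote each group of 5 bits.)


Groups: 11011, 11110, 00000, 10111, 00100, 00000, 00001
Majority votes: 1101000

1101000


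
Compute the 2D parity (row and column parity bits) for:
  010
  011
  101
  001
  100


Row parities: 10011
Column parities: 001

Row P: 10011, Col P: 001, Corner: 1


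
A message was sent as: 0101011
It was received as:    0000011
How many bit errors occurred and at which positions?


XOR: 0101000

2 error(s) at position(s): 1, 3


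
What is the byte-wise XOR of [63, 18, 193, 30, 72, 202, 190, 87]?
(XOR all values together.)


XOR chain: 63 ^ 18 ^ 193 ^ 30 ^ 72 ^ 202 ^ 190 ^ 87 = 153

153


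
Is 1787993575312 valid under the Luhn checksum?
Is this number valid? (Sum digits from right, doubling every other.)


Luhn sum = 56
56 mod 10 = 6

Invalid (Luhn sum mod 10 = 6)


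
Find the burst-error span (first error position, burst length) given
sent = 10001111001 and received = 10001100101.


XOR: 00000011100

Burst at position 6, length 3


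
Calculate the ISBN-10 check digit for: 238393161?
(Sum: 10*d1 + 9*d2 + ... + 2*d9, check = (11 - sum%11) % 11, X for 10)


Weighted sum: 225
225 mod 11 = 5

Check digit: 6


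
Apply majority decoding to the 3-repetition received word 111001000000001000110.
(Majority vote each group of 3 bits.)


Groups: 111, 001, 000, 000, 001, 000, 110
Majority votes: 1000001

1000001


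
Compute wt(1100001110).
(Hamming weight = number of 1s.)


Counting 1s in 1100001110

5


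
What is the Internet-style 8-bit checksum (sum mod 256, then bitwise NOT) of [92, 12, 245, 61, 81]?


Sum = 491 mod 256 = 235
Complement = 20

20


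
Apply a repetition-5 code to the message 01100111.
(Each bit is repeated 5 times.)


Each bit -> 5 copies

0000011111111110000000000111111111111111


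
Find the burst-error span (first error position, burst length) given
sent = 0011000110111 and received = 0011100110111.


XOR: 0000100000000

Burst at position 4, length 1


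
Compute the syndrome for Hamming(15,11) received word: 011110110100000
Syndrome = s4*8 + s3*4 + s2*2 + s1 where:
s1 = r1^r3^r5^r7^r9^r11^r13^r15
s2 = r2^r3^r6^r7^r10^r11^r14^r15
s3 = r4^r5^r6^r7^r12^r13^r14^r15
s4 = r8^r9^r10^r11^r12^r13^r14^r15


s1=1, s2=0, s3=1, s4=0

Syndrome = 5 (error at position 5)


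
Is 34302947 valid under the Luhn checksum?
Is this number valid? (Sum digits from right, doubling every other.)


Luhn sum = 44
44 mod 10 = 4

Invalid (Luhn sum mod 10 = 4)


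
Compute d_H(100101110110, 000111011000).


XOR: 100010101110
Count of 1s: 6

6


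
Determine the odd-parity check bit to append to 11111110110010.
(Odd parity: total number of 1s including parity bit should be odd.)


Number of 1s in data: 10
Parity bit: 1

1


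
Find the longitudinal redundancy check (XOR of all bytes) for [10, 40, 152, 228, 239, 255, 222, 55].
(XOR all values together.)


XOR chain: 10 ^ 40 ^ 152 ^ 228 ^ 239 ^ 255 ^ 222 ^ 55 = 167

167


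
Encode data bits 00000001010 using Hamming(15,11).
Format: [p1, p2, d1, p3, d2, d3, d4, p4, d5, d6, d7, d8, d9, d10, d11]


Parity bits: p1=0, p2=1, p3=0, p4=0

010000000001010


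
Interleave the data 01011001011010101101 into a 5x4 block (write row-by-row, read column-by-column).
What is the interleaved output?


Matrix:
  0101
  1001
  0110
  1010
  1101
Read columns: 01011101010011011001

01011101010011011001


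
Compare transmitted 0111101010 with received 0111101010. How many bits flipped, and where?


XOR: 0000000000

0 errors (received matches sent)


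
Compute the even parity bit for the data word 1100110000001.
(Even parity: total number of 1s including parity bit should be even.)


Number of 1s in data: 5
Parity bit: 1

1


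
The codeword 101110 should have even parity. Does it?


Number of 1s: 4

Yes, parity is correct (4 ones)


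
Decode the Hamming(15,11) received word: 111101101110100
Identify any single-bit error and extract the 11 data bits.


Syndrome = 0: no error detected

Data: 10111110100 (no errors)


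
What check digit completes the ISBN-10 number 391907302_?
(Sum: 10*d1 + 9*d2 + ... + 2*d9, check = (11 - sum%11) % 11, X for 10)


Weighted sum: 233
233 mod 11 = 2

Check digit: 9


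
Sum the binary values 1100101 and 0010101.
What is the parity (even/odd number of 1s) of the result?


1100101 = 101
0010101 = 21
Sum = 122 = 1111010
1s count = 5

odd parity (5 ones in 1111010)


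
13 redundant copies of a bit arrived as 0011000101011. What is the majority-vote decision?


Ones: 6 out of 13
Threshold: 7

0 (6/13 voted 1)


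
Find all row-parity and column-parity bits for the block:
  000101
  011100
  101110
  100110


Row parities: 0101
Column parities: 010001

Row P: 0101, Col P: 010001, Corner: 0


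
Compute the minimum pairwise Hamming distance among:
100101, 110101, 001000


Comparing all pairs, minimum distance: 1
Can detect 0 errors, correct 0 errors

1


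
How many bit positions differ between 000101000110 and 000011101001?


XOR: 000110101111
Count of 1s: 7

7


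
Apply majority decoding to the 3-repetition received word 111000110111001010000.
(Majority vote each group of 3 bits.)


Groups: 111, 000, 110, 111, 001, 010, 000
Majority votes: 1011000

1011000


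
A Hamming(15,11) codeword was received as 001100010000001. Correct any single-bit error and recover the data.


Syndrome = 0: no error detected

Data: 10000000001 (no errors)


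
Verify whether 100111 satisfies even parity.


Number of 1s: 4

Yes, parity is correct (4 ones)


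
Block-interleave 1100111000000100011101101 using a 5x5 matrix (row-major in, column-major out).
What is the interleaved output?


Matrix:
  11001
  11000
  00010
  00111
  01101
Read columns: 1100011001000110011010011

1100011001000110011010011


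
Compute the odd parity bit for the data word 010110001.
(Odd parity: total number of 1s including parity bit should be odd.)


Number of 1s in data: 4
Parity bit: 1

1


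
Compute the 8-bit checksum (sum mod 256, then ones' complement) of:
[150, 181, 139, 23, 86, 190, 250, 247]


Sum = 1266 mod 256 = 242
Complement = 13

13


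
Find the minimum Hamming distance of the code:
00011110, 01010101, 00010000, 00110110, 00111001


Comparing all pairs, minimum distance: 2
Can detect 1 errors, correct 0 errors

2


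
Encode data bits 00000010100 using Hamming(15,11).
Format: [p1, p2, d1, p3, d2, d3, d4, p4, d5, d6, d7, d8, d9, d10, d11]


Parity bits: p1=0, p2=1, p3=1, p4=0

010100000010100


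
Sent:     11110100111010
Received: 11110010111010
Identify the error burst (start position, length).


XOR: 00000110000000

Burst at position 5, length 2


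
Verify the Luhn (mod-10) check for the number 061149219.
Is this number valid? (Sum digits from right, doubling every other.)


Luhn sum = 32
32 mod 10 = 2

Invalid (Luhn sum mod 10 = 2)


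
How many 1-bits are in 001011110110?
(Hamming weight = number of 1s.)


Counting 1s in 001011110110

7


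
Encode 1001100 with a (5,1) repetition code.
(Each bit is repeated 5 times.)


Each bit -> 5 copies

11111000000000011111111110000000000


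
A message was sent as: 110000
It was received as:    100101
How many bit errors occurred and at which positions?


XOR: 010101

3 error(s) at position(s): 1, 3, 5


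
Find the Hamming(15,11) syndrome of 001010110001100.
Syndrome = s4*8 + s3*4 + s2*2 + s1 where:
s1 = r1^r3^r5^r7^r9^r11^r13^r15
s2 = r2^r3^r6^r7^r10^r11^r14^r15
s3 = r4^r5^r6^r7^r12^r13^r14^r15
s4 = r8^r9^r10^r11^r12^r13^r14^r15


s1=0, s2=0, s3=0, s4=1

Syndrome = 8 (error at position 8)


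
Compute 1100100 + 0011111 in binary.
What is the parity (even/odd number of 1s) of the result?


1100100 = 100
0011111 = 31
Sum = 131 = 10000011
1s count = 3

odd parity (3 ones in 10000011)


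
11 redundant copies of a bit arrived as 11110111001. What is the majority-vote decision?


Ones: 8 out of 11
Threshold: 6

1 (8/11 voted 1)


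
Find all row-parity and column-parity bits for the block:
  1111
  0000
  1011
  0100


Row parities: 0011
Column parities: 0000

Row P: 0011, Col P: 0000, Corner: 0


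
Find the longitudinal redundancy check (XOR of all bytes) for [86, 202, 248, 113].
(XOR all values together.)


XOR chain: 86 ^ 202 ^ 248 ^ 113 = 21

21


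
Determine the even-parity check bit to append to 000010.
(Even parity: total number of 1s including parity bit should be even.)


Number of 1s in data: 1
Parity bit: 1

1


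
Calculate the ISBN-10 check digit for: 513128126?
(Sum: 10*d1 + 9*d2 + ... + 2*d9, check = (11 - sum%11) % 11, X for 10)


Weighted sum: 164
164 mod 11 = 10

Check digit: 1


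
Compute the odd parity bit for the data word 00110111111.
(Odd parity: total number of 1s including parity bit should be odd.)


Number of 1s in data: 8
Parity bit: 1

1


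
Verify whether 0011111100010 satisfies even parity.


Number of 1s: 7

No, parity error (7 ones)


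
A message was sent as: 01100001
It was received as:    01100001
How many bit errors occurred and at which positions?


XOR: 00000000

0 errors (received matches sent)


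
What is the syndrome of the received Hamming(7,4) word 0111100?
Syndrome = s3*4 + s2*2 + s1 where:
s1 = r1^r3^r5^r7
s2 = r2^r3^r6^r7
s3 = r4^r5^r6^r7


s1=0, s2=0, s3=0

Syndrome = 0 (no error)


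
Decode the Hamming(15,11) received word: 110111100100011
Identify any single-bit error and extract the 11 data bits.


Syndrome = 8: error at position 8

Data: 01110100011 (corrected bit 8)


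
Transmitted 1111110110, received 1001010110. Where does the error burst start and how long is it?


XOR: 0110100000

Burst at position 1, length 4


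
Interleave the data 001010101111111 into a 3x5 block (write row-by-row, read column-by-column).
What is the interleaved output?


Matrix:
  00101
  01011
  11111
Read columns: 001011101011111

001011101011111


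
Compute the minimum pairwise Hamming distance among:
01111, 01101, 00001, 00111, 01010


Comparing all pairs, minimum distance: 1
Can detect 0 errors, correct 0 errors

1


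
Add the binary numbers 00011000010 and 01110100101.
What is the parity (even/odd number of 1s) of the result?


00011000010 = 194
01110100101 = 933
Sum = 1127 = 10001100111
1s count = 6

even parity (6 ones in 10001100111)


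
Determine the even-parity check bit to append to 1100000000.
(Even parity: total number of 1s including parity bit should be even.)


Number of 1s in data: 2
Parity bit: 0

0


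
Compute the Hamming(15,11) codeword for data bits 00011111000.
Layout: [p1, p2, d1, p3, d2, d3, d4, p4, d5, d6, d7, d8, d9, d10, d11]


Parity bits: p1=1, p2=1, p3=0, p4=0

110000101111000


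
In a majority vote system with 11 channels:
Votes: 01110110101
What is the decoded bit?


Ones: 7 out of 11
Threshold: 6

1 (7/11 voted 1)


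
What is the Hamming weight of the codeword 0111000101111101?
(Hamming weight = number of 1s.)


Counting 1s in 0111000101111101

10


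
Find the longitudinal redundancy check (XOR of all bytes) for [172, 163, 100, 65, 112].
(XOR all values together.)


XOR chain: 172 ^ 163 ^ 100 ^ 65 ^ 112 = 90

90


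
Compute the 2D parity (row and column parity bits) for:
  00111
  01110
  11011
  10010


Row parities: 1100
Column parities: 00000

Row P: 1100, Col P: 00000, Corner: 0


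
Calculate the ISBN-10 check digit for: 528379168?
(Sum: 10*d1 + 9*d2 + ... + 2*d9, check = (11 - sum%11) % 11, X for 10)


Weighted sum: 278
278 mod 11 = 3

Check digit: 8


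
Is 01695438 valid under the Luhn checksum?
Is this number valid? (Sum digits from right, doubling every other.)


Luhn sum = 32
32 mod 10 = 2

Invalid (Luhn sum mod 10 = 2)


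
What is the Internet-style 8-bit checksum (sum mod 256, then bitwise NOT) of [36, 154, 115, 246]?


Sum = 551 mod 256 = 39
Complement = 216

216


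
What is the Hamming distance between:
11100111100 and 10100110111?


XOR: 01000001011
Count of 1s: 4

4


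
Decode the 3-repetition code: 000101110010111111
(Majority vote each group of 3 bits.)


Groups: 000, 101, 110, 010, 111, 111
Majority votes: 011011

011011


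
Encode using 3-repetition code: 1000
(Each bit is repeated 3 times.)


Each bit -> 3 copies

111000000000


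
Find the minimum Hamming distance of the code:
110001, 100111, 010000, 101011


Comparing all pairs, minimum distance: 2
Can detect 1 errors, correct 0 errors

2


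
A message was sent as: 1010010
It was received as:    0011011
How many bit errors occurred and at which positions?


XOR: 1001001

3 error(s) at position(s): 0, 3, 6


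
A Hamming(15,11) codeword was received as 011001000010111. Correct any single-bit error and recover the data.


Syndrome = 0: no error detected

Data: 10100010111 (no errors)


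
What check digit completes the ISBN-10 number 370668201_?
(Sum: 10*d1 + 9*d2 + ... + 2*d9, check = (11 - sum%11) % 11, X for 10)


Weighted sum: 221
221 mod 11 = 1

Check digit: X


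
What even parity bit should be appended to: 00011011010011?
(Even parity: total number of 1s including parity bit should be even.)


Number of 1s in data: 7
Parity bit: 1

1


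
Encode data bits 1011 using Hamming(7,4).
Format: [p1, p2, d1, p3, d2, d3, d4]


Parity bits: p1=0, p2=1, p3=0

0110011


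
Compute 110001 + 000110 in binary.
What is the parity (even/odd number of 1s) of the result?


110001 = 49
000110 = 6
Sum = 55 = 110111
1s count = 5

odd parity (5 ones in 110111)


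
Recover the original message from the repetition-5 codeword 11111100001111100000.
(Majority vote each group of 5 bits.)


Groups: 11111, 10000, 11111, 00000
Majority votes: 1010

1010


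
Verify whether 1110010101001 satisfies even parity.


Number of 1s: 7

No, parity error (7 ones)


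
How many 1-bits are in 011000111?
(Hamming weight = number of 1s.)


Counting 1s in 011000111

5


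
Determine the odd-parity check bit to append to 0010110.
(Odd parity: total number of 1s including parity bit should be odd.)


Number of 1s in data: 3
Parity bit: 0

0


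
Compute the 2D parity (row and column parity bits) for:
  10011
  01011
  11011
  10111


Row parities: 1100
Column parities: 10100

Row P: 1100, Col P: 10100, Corner: 0


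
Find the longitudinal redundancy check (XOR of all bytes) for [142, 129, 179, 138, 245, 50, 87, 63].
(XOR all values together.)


XOR chain: 142 ^ 129 ^ 179 ^ 138 ^ 245 ^ 50 ^ 87 ^ 63 = 153

153


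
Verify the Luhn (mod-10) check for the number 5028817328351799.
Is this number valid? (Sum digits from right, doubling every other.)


Luhn sum = 79
79 mod 10 = 9

Invalid (Luhn sum mod 10 = 9)


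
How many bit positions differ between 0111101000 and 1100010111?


XOR: 1011111111
Count of 1s: 9

9


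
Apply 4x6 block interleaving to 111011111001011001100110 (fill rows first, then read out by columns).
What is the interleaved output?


Matrix:
  111011
  111001
  011001
  100110
Read columns: 110111101110000110011110

110111101110000110011110


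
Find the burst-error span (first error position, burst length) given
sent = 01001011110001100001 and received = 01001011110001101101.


XOR: 00000000000000001100

Burst at position 16, length 2


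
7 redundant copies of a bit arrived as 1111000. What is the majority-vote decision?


Ones: 4 out of 7
Threshold: 4

1 (4/7 voted 1)


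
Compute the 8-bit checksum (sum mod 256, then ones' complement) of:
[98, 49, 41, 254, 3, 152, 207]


Sum = 804 mod 256 = 36
Complement = 219

219


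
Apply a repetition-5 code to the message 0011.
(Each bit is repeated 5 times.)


Each bit -> 5 copies

00000000001111111111


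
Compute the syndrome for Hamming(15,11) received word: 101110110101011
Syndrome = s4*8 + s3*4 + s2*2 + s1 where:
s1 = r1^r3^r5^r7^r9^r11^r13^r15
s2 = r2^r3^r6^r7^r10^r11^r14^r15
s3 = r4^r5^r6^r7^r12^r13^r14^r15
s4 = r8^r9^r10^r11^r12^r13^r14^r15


s1=1, s2=1, s3=0, s4=1

Syndrome = 11 (error at position 11)


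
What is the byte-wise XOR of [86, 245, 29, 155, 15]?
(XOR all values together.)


XOR chain: 86 ^ 245 ^ 29 ^ 155 ^ 15 = 42

42


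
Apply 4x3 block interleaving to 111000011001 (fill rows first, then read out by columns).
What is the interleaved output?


Matrix:
  111
  000
  011
  001
Read columns: 100010101011

100010101011


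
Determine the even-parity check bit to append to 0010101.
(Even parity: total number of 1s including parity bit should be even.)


Number of 1s in data: 3
Parity bit: 1

1


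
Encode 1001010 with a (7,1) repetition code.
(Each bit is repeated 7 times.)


Each bit -> 7 copies

1111111000000000000001111111000000011111110000000


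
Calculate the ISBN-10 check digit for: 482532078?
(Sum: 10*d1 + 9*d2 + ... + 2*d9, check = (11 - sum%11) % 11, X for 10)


Weighted sum: 228
228 mod 11 = 8

Check digit: 3


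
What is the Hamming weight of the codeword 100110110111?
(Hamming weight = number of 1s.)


Counting 1s in 100110110111

8


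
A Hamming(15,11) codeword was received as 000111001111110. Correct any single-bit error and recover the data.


Syndrome = 0: no error detected

Data: 01101111110 (no errors)


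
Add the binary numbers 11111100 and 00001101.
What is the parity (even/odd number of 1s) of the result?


11111100 = 252
00001101 = 13
Sum = 265 = 100001001
1s count = 3

odd parity (3 ones in 100001001)


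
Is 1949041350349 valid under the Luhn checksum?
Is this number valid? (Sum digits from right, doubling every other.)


Luhn sum = 63
63 mod 10 = 3

Invalid (Luhn sum mod 10 = 3)


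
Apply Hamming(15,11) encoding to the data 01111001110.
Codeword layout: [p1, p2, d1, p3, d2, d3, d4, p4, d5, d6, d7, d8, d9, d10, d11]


Parity bits: p1=0, p2=1, p3=0, p4=0

010011101001110


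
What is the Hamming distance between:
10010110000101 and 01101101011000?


XOR: 11111011011101
Count of 1s: 11

11


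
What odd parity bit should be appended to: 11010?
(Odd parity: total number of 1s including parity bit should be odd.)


Number of 1s in data: 3
Parity bit: 0

0


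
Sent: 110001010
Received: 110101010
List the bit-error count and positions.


XOR: 000100000

1 error(s) at position(s): 3


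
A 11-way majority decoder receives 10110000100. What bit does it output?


Ones: 4 out of 11
Threshold: 6

0 (4/11 voted 1)


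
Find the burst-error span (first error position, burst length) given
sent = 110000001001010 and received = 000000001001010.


XOR: 110000000000000

Burst at position 0, length 2


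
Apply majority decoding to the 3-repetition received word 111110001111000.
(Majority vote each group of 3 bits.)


Groups: 111, 110, 001, 111, 000
Majority votes: 11010

11010


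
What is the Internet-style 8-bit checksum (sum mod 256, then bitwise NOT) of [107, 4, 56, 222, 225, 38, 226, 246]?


Sum = 1124 mod 256 = 100
Complement = 155

155


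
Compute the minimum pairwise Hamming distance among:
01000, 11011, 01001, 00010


Comparing all pairs, minimum distance: 1
Can detect 0 errors, correct 0 errors

1


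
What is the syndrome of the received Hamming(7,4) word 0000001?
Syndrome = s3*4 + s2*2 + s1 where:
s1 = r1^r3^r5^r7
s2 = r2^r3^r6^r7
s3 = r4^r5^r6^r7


s1=1, s2=1, s3=1

Syndrome = 7 (error at position 7)


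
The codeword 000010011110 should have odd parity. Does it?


Number of 1s: 5

Yes, parity is correct (5 ones)


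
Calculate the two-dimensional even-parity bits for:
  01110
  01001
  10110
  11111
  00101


Row parities: 10110
Column parities: 01011

Row P: 10110, Col P: 01011, Corner: 1


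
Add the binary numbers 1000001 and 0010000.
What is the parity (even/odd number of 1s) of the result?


1000001 = 65
0010000 = 16
Sum = 81 = 1010001
1s count = 3

odd parity (3 ones in 1010001)


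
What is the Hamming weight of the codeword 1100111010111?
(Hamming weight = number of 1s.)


Counting 1s in 1100111010111

9


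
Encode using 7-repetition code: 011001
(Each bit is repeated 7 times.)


Each bit -> 7 copies

000000011111111111111000000000000001111111


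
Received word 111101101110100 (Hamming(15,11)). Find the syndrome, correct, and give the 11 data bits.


Syndrome = 0: no error detected

Data: 10111110100 (no errors)


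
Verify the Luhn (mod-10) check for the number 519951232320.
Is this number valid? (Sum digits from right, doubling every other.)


Luhn sum = 40
40 mod 10 = 0

Valid (Luhn sum mod 10 = 0)


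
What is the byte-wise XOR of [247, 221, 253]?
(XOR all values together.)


XOR chain: 247 ^ 221 ^ 253 = 215

215


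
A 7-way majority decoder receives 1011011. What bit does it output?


Ones: 5 out of 7
Threshold: 4

1 (5/7 voted 1)


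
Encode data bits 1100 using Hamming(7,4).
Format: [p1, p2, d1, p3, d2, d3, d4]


Parity bits: p1=0, p2=1, p3=1

0111100


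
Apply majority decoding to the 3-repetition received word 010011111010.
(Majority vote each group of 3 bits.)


Groups: 010, 011, 111, 010
Majority votes: 0110

0110


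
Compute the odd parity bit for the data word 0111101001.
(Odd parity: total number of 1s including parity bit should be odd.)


Number of 1s in data: 6
Parity bit: 1

1


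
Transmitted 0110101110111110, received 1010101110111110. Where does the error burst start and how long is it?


XOR: 1100000000000000

Burst at position 0, length 2


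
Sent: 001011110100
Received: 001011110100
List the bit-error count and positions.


XOR: 000000000000

0 errors (received matches sent)


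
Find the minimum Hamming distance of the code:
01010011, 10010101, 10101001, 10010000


Comparing all pairs, minimum distance: 2
Can detect 1 errors, correct 0 errors

2


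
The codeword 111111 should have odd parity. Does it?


Number of 1s: 6

No, parity error (6 ones)


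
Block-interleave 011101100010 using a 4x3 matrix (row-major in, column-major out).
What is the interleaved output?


Matrix:
  011
  101
  100
  010
Read columns: 011010011100

011010011100


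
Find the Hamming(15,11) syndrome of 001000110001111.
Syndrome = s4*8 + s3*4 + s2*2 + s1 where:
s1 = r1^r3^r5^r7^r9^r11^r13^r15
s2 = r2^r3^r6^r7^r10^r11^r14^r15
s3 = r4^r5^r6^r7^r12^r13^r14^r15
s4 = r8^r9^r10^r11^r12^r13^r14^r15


s1=0, s2=0, s3=1, s4=1

Syndrome = 12 (error at position 12)


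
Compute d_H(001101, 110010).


XOR: 111111
Count of 1s: 6

6


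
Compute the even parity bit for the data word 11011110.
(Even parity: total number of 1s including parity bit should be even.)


Number of 1s in data: 6
Parity bit: 0

0


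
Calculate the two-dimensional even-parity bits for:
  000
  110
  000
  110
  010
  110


Row parities: 000010
Column parities: 100

Row P: 000010, Col P: 100, Corner: 1


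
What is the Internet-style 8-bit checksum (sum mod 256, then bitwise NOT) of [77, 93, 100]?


Sum = 270 mod 256 = 14
Complement = 241

241


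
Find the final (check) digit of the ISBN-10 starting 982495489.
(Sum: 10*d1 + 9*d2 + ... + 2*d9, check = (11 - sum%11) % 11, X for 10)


Weighted sum: 343
343 mod 11 = 2

Check digit: 9


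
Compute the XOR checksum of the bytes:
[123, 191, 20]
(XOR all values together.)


XOR chain: 123 ^ 191 ^ 20 = 208

208
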